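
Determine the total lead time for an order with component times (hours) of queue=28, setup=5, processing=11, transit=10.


Lead time = queue + setup + processing + transit
= 28 + 5 + 11 + 10
= 54 hours


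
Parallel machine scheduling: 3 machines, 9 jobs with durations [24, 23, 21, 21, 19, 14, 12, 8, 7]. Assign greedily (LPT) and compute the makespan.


Jobs (LPT sorted): [24, 23, 21, 21, 19, 14, 12, 8, 7]
Machines: 3
  J=24 → Machine 1 (load: 0+24=24)
  J=23 → Machine 2 (load: 0+23=23)
  J=21 → Machine 3 (load: 0+21=21)
  J=21 → Machine 3 (load: 21+21=42)
  J=19 → Machine 2 (load: 23+19=42)
  J=14 → Machine 1 (load: 24+14=38)
  J=12 → Machine 1 (load: 38+12=50)
  J=8 → Machine 2 (load: 42+8=50)
  J=7 → Machine 3 (load: 42+7=49)
Machine loads: [50, 50, 49]
Makespan = max = 50 time units


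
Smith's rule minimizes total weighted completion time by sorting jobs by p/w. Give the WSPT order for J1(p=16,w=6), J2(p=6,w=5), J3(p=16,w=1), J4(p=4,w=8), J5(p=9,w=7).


WSPT (Smith's rule): sort by p/w ascending
  J4: p/w = 4/8 = 0.500
  J2: p/w = 6/5 = 1.200
  J5: p/w = 9/7 = 1.286
  J1: p/w = 16/6 = 2.667
  J3: p/w = 16/1 = 16.000
Order: J4 → J2 → J5 → J1 → J3


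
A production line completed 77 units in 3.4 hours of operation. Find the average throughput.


Throughput = units / time
= 77 / 3.4
= 22.6 units/hour


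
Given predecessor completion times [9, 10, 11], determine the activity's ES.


ES = max of all predecessor completion times
Predecessors: [9, 10, 11]
ES = max(9, 10, 11)
= 11


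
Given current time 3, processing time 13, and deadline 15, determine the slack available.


Slack = due - current_time - processing
= 15 - 3 - 13
= -1


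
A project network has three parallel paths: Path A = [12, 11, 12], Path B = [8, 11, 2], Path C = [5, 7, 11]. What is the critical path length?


Path A: 12 + 11 + 12 = 35
Path B: 8 + 11 + 2 = 21
Path C: 5 + 7 + 11 = 23
Critical path = longest = max(35, 21, 23)
= 35 (Path A)


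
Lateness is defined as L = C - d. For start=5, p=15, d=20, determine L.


Completion = 5 + 15 = 20
Lateness = C - d = 20 - 20
= 0


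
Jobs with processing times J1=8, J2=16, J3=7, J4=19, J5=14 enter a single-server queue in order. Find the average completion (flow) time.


Completion times:
  J1: completes at 8
  J2: completes at 24
  J3: completes at 31
  J4: completes at 50
  J5: completes at 64
Sum = 177
Average = 177/5
= 35.40


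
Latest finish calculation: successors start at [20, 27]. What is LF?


LF = min of all successor start times
Successors start at: [20, 27]
LF = min(20, 27)
= 20


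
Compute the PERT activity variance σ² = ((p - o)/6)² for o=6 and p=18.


σ² = ((p - o) / 6)² = (p - o)² / 36
= (18 - 6)² / 36
= 12² / 36
= 144 / 36
= 4.0000


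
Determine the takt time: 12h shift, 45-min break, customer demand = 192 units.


Available = 12×60 - 45 = 675 min
Takt time = 675 / 192
= 3.52 min/unit


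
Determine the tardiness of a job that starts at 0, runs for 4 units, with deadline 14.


Completion = start + processing = 0 + 4 = 4
Tardiness = max(0, C - d) = max(0, 4 - 14)
= max(0, -10)
= 0


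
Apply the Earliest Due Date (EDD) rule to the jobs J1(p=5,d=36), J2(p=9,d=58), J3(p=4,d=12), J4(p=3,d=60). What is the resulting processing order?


EDD: sort by earliest due date
  J3: d=12, p=4
  J1: d=36, p=5
  J2: d=58, p=9
  J4: d=60, p=3
Order: J3 → J1 → J2 → J4


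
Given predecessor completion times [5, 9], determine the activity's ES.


ES = max of all predecessor completion times
Predecessors: [5, 9]
ES = max(5, 9)
= 9


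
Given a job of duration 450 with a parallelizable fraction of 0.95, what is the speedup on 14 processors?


Amdahl's law: T_p = T × ((1-p) + p/N)
= 450 × ((1-0.95) + 0.95/14)
= 450 × (0.05 + 0.0679)
= 450 × 0.1179
= 53.04
Speedup = 450/53.04
= 8.48×


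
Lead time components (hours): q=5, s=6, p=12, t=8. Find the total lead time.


Lead time = queue + setup + processing + transit
= 5 + 6 + 12 + 8
= 31 hours


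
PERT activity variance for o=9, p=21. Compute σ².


σ² = ((p - o) / 6)² = (p - o)² / 36
= (21 - 9)² / 36
= 12² / 36
= 144 / 36
= 4.0000


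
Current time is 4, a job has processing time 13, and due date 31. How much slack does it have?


Slack = due - current_time - processing
= 31 - 4 - 13
= 14


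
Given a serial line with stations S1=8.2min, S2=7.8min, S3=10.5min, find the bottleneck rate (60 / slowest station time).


Bottleneck = longest station time
Station times: [8.2, 7.8, 10.5]
Max = 10.5 min
Rate = 60 / 10.5
= 5.71 units/hour (bottleneck: 10.5min)


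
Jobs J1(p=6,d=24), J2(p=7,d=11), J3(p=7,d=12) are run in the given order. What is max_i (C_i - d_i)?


Lateness per job (L = C - d):
  J1: C=6, d=24, L=-18
  J2: C=13, d=11, L=2
  J3: C=20, d=12, L=8
Lmax = max(-18, 2, 8)
= 8


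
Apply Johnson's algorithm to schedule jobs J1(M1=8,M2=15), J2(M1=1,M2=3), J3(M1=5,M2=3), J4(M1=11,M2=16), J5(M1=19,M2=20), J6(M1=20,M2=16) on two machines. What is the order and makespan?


Johnson's rule:
Group 1 (M1≤M2, sort by M1): ['J2', 'J1', 'J4', 'J5']
Group 2 (M1>M2, sort desc M2): ['J6', 'J3']
Sequence: J2 → J1 → J4 → J5 → J6 → J3
Makespan calculation:
  J2: M1 done=1, M2 done=4
  J1: M1 done=9, M2 done=24
  J4: M1 done=20, M2 done=40
  J5: M1 done=39, M2 done=60
  J6: M1 done=59, M2 done=76
  J3: M1 done=64, M2 done=79
= Sequence: J2 → J1 → J4 → J5 → J6 → J3, Makespan: 79


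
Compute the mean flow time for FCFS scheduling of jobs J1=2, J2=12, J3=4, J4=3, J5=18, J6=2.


Completion times:
  J1: completes at 2
  J2: completes at 14
  J3: completes at 18
  J4: completes at 21
  J5: completes at 39
  J6: completes at 41
Sum = 135
Average = 135/6
= 22.50


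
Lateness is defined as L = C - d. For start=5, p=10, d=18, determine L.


Completion = 5 + 10 = 15
Lateness = C - d = 15 - 18
= -3


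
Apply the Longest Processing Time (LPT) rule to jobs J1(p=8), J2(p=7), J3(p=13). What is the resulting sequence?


LPT: sort by longest processing time first
  J3: p=13
  J1: p=8
  J2: p=7
Order: J3 → J1 → J2


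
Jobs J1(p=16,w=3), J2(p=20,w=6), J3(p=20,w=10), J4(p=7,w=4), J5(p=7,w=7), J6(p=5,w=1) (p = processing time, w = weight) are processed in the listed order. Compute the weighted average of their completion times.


Completion times:
  J1: C=16, w×C=3×16=48
  J2: C=36, w×C=6×36=216
  J3: C=56, w×C=10×56=560
  J4: C=63, w×C=4×63=252
  J5: C=70, w×C=7×70=490
  J6: C=75, w×C=1×75=75
Sum w×C = 1641
Sum w = 31
Weighted avg = 1641/31
= 52.94


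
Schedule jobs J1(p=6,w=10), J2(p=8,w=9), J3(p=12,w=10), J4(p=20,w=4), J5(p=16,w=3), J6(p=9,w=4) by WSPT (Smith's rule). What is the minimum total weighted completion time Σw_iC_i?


WSPT order (by p/w): J1 → J2 → J3 → J6 → J4 → J5
  J1: C=6, w·C=10×6=60
  J2: C=14, w·C=9×14=126
  J3: C=26, w·C=10×26=260
  J6: C=35, w·C=4×35=140
  J4: C=55, w·C=4×55=220
  J5: C=71, w·C=3×71=213
Σ w·C = 1019
= 1019


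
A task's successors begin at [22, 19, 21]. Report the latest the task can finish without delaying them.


LF = min of all successor start times
Successors start at: [22, 19, 21]
LF = min(22, 19, 21)
= 19


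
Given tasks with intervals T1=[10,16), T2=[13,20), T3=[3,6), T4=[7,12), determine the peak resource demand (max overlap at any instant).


Check each time point for overlaps:
  t=10: 2 tasks active (T1, T4)
Max concurrent = 2


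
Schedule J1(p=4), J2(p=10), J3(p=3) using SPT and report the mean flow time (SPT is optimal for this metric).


SPT order: J3 → J1 → J2
Completion times:
  J3: C=3
  J1: C=7
  J2: C=17
Sum = 27, n = 3
Mean flow = 27/3
= 9.00


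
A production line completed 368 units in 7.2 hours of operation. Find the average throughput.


Throughput = units / time
= 368 / 7.2
= 51.1 units/hour


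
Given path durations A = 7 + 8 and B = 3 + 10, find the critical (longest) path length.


Path A: 7 + 8 = 15
Path B: 3 + 10 = 13
Critical path = longest = max(15, 13)
= 15 (Path A)


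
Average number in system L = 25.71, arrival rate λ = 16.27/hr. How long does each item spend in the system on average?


Little's law: L = λW → W = L / λ
= 25.71 / 16.27
= 1.58 hours


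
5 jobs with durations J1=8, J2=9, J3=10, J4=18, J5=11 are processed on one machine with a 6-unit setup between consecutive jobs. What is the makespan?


Makespan = Σ processing + (n-1) × setup
= (8 + 9 + 10 + 18 + 11) + (5-1)×6
= 56 + 24
= 80 time units


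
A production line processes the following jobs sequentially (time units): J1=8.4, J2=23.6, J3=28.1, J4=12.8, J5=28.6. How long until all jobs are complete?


Sequential makespan: sum all processing times
= 8.4 + 23.6 + 28.1 + 12.8 + 28.6
= 101.5 time units


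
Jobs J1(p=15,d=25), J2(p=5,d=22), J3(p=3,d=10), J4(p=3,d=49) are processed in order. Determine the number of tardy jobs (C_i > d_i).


Completion vs due date:
  J1: C=15, d=25 → on time
  J2: C=20, d=22 → on time
  J3: C=23, d=10 → TARDY
  J4: C=26, d=49 → on time
Tardy jobs: J3
Count = 1


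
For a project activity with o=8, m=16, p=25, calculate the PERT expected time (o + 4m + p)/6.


te = (o + 4m + p) / 6
= (8 + 4×16 + 25) / 6
= (8 + 64 + 25) / 6
= 97 / 6
= 16.17


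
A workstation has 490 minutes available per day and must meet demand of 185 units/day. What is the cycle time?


Cycle time = available time / demand
= 490 / 185
= 2.65 min/unit


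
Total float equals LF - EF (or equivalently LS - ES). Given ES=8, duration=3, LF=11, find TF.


EF = ES + duration = 8 + 3 = 11
LS = LF - duration = 11 - 3 = 8
Total Float = LF - EF = 11 - 11
(or LS - ES = 8 - 8)
= 0


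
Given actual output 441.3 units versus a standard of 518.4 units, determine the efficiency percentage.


Efficiency = (actual / standard) × 100
= (441.3 / 518.4) × 100
= 85.1%


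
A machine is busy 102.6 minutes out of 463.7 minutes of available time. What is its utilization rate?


Utilization = busy / total × 100
= 102.6 / 463.7 × 100
= 22.1%


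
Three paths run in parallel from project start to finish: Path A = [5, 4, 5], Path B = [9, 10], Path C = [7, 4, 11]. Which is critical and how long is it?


Path A: 5 + 4 + 5 = 14
Path B: 9 + 10 = 19
Path C: 7 + 4 + 11 = 22
Critical path = longest = max(14, 19, 22)
= 22 (Path C)


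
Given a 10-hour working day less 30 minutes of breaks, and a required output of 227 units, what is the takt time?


Available = 10×60 - 30 = 570 min
Takt time = 570 / 227
= 2.51 min/unit


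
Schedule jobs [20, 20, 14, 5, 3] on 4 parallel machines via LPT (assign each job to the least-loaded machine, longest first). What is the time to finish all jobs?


Jobs (LPT sorted): [20, 20, 14, 5, 3]
Machines: 4
  J=20 → Machine 1 (load: 0+20=20)
  J=20 → Machine 2 (load: 0+20=20)
  J=14 → Machine 3 (load: 0+14=14)
  J=5 → Machine 4 (load: 0+5=5)
  J=3 → Machine 4 (load: 5+3=8)
Machine loads: [20, 20, 14, 8]
Makespan = max = 20 time units


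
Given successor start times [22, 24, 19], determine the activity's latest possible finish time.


LF = min of all successor start times
Successors start at: [22, 24, 19]
LF = min(22, 24, 19)
= 19


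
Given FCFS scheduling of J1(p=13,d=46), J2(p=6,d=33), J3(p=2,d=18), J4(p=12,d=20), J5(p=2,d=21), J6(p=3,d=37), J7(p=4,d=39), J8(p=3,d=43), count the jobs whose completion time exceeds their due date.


Completion vs due date:
  J1: C=13, d=46 → on time
  J2: C=19, d=33 → on time
  J3: C=21, d=18 → TARDY
  J4: C=33, d=20 → TARDY
  J5: C=35, d=21 → TARDY
  J6: C=38, d=37 → TARDY
  J7: C=42, d=39 → TARDY
  J8: C=45, d=43 → TARDY
Tardy jobs: J3, J4, J5, J6, J7, J8
Count = 6


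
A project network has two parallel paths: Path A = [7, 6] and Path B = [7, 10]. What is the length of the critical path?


Path A: 7 + 6 = 13
Path B: 7 + 10 = 17
Critical path = longest = max(13, 17)
= 17 (Path B)


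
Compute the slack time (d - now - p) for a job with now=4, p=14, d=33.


Slack = due - current_time - processing
= 33 - 4 - 14
= 15


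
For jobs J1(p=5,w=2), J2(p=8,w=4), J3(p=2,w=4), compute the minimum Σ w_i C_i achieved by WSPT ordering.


WSPT order (by p/w): J3 → J2 → J1
  J3: C=2, w·C=4×2=8
  J2: C=10, w·C=4×10=40
  J1: C=15, w·C=2×15=30
Σ w·C = 78
= 78


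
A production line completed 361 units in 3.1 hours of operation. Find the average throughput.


Throughput = units / time
= 361 / 3.1
= 116.5 units/hour


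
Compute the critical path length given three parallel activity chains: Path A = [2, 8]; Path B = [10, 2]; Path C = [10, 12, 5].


Path A: 2 + 8 = 10
Path B: 10 + 2 = 12
Path C: 10 + 12 + 5 = 27
Critical path = longest = max(10, 12, 27)
= 27 (Path C)


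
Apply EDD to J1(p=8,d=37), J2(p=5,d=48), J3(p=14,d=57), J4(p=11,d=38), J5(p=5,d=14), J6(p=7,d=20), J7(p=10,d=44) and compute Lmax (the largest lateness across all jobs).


EDD order: J5 → J6 → J1 → J4 → J7 → J2 → J3
Completion and lateness:
  J5: C=5, d=14, L=5-14=-9
  J6: C=12, d=20, L=12-20=-8
  J1: C=20, d=37, L=20-37=-17
  J4: C=31, d=38, L=31-38=-7
  J7: C=41, d=44, L=41-44=-3
  J2: C=46, d=48, L=46-48=-2
  J3: C=60, d=57, L=60-57=3
Lmax = max(-9, -8, -17, -7, -3, -2, 3)
= 3


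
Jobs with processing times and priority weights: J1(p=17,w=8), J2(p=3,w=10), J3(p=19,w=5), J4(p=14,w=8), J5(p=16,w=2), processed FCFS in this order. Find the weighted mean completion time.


Completion times:
  J1: C=17, w×C=8×17=136
  J2: C=20, w×C=10×20=200
  J3: C=39, w×C=5×39=195
  J4: C=53, w×C=8×53=424
  J5: C=69, w×C=2×69=138
Sum w×C = 1093
Sum w = 33
Weighted avg = 1093/33
= 33.12


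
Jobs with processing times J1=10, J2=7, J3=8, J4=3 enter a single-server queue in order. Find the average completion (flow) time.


Completion times:
  J1: completes at 10
  J2: completes at 17
  J3: completes at 25
  J4: completes at 28
Sum = 80
Average = 80/4
= 20.00


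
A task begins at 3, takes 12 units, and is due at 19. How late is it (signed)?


Completion = 3 + 12 = 15
Lateness = C - d = 15 - 19
= -4


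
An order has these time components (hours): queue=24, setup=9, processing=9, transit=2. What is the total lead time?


Lead time = queue + setup + processing + transit
= 24 + 9 + 9 + 2
= 44 hours


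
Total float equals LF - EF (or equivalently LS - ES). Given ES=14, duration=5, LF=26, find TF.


EF = ES + duration = 14 + 5 = 19
LS = LF - duration = 26 - 5 = 21
Total Float = LF - EF = 26 - 19
(or LS - ES = 21 - 14)
= 7


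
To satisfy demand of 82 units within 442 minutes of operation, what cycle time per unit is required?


Cycle time = available time / demand
= 442 / 82
= 5.39 min/unit


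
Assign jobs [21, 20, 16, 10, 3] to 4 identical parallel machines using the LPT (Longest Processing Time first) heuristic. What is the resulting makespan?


Jobs (LPT sorted): [21, 20, 16, 10, 3]
Machines: 4
  J=21 → Machine 1 (load: 0+21=21)
  J=20 → Machine 2 (load: 0+20=20)
  J=16 → Machine 3 (load: 0+16=16)
  J=10 → Machine 4 (load: 0+10=10)
  J=3 → Machine 4 (load: 10+3=13)
Machine loads: [21, 20, 16, 13]
Makespan = max = 21 time units


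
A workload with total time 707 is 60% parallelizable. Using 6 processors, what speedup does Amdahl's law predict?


Amdahl's law: T_p = T × ((1-p) + p/N)
= 707 × ((1-0.6) + 0.6/6)
= 707 × (0.40 + 0.1000)
= 707 × 0.5000
= 353.50
Speedup = 707/353.50
= 2.00×


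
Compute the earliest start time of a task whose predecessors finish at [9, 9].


ES = max of all predecessor completion times
Predecessors: [9, 9]
ES = max(9, 9)
= 9


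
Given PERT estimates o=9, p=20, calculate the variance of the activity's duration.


σ² = ((p - o) / 6)² = (p - o)² / 36
= (20 - 9)² / 36
= 11² / 36
= 121 / 36
= 3.3611


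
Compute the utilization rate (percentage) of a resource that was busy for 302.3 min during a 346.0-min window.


Utilization = busy / total × 100
= 302.3 / 346.0 × 100
= 87.4%


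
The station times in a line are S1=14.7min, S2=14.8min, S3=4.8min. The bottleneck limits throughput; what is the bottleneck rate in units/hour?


Bottleneck = longest station time
Station times: [14.7, 14.8, 4.8]
Max = 14.8 min
Rate = 60 / 14.8
= 4.05 units/hour (bottleneck: 14.8min)


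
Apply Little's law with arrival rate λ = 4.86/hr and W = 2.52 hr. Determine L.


Little's law: L = λ × W
= 4.86 × 2.52
= 12.25


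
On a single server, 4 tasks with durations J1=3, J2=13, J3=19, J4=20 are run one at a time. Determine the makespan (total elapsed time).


Sequential makespan: sum all processing times
= 3 + 13 + 19 + 20
= 55 time units


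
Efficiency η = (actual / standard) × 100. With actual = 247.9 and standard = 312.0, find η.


Efficiency = (actual / standard) × 100
= (247.9 / 312.0) × 100
= 79.5%


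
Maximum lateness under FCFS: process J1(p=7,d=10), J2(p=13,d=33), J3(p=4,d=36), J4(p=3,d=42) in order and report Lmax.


Lateness per job (L = C - d):
  J1: C=7, d=10, L=-3
  J2: C=20, d=33, L=-13
  J3: C=24, d=36, L=-12
  J4: C=27, d=42, L=-15
Lmax = max(-3, -13, -12, -15)
= -3


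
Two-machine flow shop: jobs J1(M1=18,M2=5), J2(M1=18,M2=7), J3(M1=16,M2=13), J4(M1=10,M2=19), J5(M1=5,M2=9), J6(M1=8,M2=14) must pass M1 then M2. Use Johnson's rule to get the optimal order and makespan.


Johnson's rule:
Group 1 (M1≤M2, sort by M1): ['J5', 'J6', 'J4']
Group 2 (M1>M2, sort desc M2): ['J3', 'J2', 'J1']
Sequence: J5 → J6 → J4 → J3 → J2 → J1
Makespan calculation:
  J5: M1 done=5, M2 done=14
  J6: M1 done=13, M2 done=28
  J4: M1 done=23, M2 done=47
  J3: M1 done=39, M2 done=60
  J2: M1 done=57, M2 done=67
  J1: M1 done=75, M2 done=80
= Sequence: J5 → J6 → J4 → J3 → J2 → J1, Makespan: 80


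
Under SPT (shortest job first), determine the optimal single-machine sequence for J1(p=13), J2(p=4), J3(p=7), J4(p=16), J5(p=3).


SPT: sort by shortest processing time
  J5: p=3
  J2: p=4
  J3: p=7
  J1: p=13
  J4: p=16
Order: J5 → J2 → J3 → J1 → J4


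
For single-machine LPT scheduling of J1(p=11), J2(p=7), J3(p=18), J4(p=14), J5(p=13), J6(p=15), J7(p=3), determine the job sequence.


LPT: sort by longest processing time first
  J3: p=18
  J6: p=15
  J4: p=14
  J5: p=13
  J1: p=11
  J2: p=7
  J7: p=3
Order: J3 → J6 → J4 → J5 → J1 → J2 → J7


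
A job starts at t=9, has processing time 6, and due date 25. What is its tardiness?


Completion = start + processing = 9 + 6 = 15
Tardiness = max(0, C - d) = max(0, 15 - 25)
= max(0, -10)
= 0


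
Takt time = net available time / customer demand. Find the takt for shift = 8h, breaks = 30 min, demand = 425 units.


Available = 8×60 - 30 = 450 min
Takt time = 450 / 425
= 1.06 min/unit


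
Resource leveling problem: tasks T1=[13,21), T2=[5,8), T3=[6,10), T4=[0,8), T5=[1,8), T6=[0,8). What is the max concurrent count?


Check each time point for overlaps:
  t=6: 5 tasks active (T2, T3, T4, T5, T6)
Max concurrent = 5


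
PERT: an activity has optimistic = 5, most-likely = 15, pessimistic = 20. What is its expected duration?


te = (o + 4m + p) / 6
= (5 + 4×15 + 20) / 6
= (5 + 60 + 20) / 6
= 85 / 6
= 14.17


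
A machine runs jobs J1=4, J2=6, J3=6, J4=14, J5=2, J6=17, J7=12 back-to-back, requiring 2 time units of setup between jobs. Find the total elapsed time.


Makespan = Σ processing + (n-1) × setup
= (4 + 6 + 6 + 14 + 2 + 17 + 12) + (7-1)×2
= 61 + 12
= 73 time units


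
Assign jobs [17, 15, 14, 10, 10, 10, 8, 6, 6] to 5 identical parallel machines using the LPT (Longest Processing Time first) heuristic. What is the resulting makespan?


Jobs (LPT sorted): [17, 15, 14, 10, 10, 10, 8, 6, 6]
Machines: 5
  J=17 → Machine 1 (load: 0+17=17)
  J=15 → Machine 2 (load: 0+15=15)
  J=14 → Machine 3 (load: 0+14=14)
  J=10 → Machine 4 (load: 0+10=10)
  J=10 → Machine 5 (load: 0+10=10)
  J=10 → Machine 4 (load: 10+10=20)
  J=8 → Machine 5 (load: 10+8=18)
  J=6 → Machine 3 (load: 14+6=20)
  J=6 → Machine 2 (load: 15+6=21)
Machine loads: [17, 21, 20, 20, 18]
Makespan = max = 21 time units


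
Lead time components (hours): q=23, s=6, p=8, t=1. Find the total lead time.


Lead time = queue + setup + processing + transit
= 23 + 6 + 8 + 1
= 38 hours


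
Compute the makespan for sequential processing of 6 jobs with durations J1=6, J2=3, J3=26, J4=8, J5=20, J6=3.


Sequential makespan: sum all processing times
= 6 + 3 + 26 + 8 + 20 + 3
= 66 time units


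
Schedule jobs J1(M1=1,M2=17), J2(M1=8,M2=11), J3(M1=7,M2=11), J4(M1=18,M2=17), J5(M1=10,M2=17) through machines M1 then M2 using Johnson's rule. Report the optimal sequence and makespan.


Johnson's rule:
Group 1 (M1≤M2, sort by M1): ['J1', 'J3', 'J2', 'J5']
Group 2 (M1>M2, sort desc M2): ['J4']
Sequence: J1 → J3 → J2 → J5 → J4
Makespan calculation:
  J1: M1 done=1, M2 done=18
  J3: M1 done=8, M2 done=29
  J2: M1 done=16, M2 done=40
  J5: M1 done=26, M2 done=57
  J4: M1 done=44, M2 done=74
= Sequence: J1 → J3 → J2 → J5 → J4, Makespan: 74


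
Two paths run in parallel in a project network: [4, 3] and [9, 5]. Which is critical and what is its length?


Path A: 4 + 3 = 7
Path B: 9 + 5 = 14
Critical path = longest = max(7, 14)
= 14 (Path B)


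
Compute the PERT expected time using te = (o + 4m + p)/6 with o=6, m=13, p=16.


te = (o + 4m + p) / 6
= (6 + 4×13 + 16) / 6
= (6 + 52 + 16) / 6
= 74 / 6
= 12.33


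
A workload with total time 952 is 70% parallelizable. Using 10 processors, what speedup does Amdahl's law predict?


Amdahl's law: T_p = T × ((1-p) + p/N)
= 952 × ((1-0.7) + 0.7/10)
= 952 × (0.30 + 0.0700)
= 952 × 0.3700
= 352.24
Speedup = 952/352.24
= 2.70×


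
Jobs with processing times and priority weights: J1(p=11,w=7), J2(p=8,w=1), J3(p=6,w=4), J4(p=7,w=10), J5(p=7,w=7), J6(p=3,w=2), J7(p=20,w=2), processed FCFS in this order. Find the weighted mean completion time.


Completion times:
  J1: C=11, w×C=7×11=77
  J2: C=19, w×C=1×19=19
  J3: C=25, w×C=4×25=100
  J4: C=32, w×C=10×32=320
  J5: C=39, w×C=7×39=273
  J6: C=42, w×C=2×42=84
  J7: C=62, w×C=2×62=124
Sum w×C = 997
Sum w = 33
Weighted avg = 997/33
= 30.21


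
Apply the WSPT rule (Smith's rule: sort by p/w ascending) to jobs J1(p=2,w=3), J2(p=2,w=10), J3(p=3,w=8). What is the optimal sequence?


WSPT (Smith's rule): sort by p/w ascending
  J2: p/w = 2/10 = 0.200
  J3: p/w = 3/8 = 0.375
  J1: p/w = 2/3 = 0.667
Order: J2 → J3 → J1


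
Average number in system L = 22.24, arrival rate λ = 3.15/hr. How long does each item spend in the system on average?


Little's law: L = λW → W = L / λ
= 22.24 / 3.15
= 7.06 hours


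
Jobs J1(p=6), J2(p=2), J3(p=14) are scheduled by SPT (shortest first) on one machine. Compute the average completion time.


SPT order: J2 → J1 → J3
Completion times:
  J2: C=2
  J1: C=8
  J3: C=22
Sum = 32, n = 3
Mean flow = 32/3
= 10.67


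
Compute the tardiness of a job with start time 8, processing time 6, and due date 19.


Completion = start + processing = 8 + 6 = 14
Tardiness = max(0, C - d) = max(0, 14 - 19)
= max(0, -5)
= 0


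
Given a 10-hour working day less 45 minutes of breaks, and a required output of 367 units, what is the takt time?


Available = 10×60 - 45 = 555 min
Takt time = 555 / 367
= 1.51 min/unit


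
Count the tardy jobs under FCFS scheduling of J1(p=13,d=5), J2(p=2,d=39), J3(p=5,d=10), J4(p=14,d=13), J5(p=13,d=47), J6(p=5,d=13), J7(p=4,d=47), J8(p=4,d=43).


Completion vs due date:
  J1: C=13, d=5 → TARDY
  J2: C=15, d=39 → on time
  J3: C=20, d=10 → TARDY
  J4: C=34, d=13 → TARDY
  J5: C=47, d=47 → on time
  J6: C=52, d=13 → TARDY
  J7: C=56, d=47 → TARDY
  J8: C=60, d=43 → TARDY
Tardy jobs: J1, J3, J4, J6, J7, J8
Count = 6


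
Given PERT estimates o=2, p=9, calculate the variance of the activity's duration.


σ² = ((p - o) / 6)² = (p - o)² / 36
= (9 - 2)² / 36
= 7² / 36
= 49 / 36
= 1.3611


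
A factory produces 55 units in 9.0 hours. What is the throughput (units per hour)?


Throughput = units / time
= 55 / 9.0
= 6.1 units/hour


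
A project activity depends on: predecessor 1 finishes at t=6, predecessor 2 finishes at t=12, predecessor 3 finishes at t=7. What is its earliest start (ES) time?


ES = max of all predecessor completion times
Predecessors: [6, 12, 7]
ES = max(6, 12, 7)
= 12


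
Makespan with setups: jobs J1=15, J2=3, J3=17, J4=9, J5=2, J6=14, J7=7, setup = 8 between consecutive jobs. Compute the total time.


Makespan = Σ processing + (n-1) × setup
= (15 + 3 + 17 + 9 + 2 + 14 + 7) + (7-1)×8
= 67 + 48
= 115 time units


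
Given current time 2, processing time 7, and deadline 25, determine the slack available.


Slack = due - current_time - processing
= 25 - 2 - 7
= 16


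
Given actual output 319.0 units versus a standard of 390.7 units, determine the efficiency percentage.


Efficiency = (actual / standard) × 100
= (319.0 / 390.7) × 100
= 81.6%


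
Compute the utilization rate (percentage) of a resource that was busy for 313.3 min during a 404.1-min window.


Utilization = busy / total × 100
= 313.3 / 404.1 × 100
= 77.5%


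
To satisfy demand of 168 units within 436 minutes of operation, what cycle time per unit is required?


Cycle time = available time / demand
= 436 / 168
= 2.60 min/unit


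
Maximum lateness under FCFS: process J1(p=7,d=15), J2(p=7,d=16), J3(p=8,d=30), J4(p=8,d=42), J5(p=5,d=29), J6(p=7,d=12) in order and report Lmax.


Lateness per job (L = C - d):
  J1: C=7, d=15, L=-8
  J2: C=14, d=16, L=-2
  J3: C=22, d=30, L=-8
  J4: C=30, d=42, L=-12
  J5: C=35, d=29, L=6
  J6: C=42, d=12, L=30
Lmax = max(-8, -2, -8, -12, 6, 30)
= 30


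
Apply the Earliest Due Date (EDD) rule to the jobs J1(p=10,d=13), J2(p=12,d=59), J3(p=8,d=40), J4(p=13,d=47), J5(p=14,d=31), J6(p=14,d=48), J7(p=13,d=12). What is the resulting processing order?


EDD: sort by earliest due date
  J7: d=12, p=13
  J1: d=13, p=10
  J5: d=31, p=14
  J3: d=40, p=8
  J4: d=47, p=13
  J6: d=48, p=14
  J2: d=59, p=12
Order: J7 → J1 → J5 → J3 → J4 → J6 → J2


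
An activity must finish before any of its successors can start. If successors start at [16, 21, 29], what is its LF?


LF = min of all successor start times
Successors start at: [16, 21, 29]
LF = min(16, 21, 29)
= 16


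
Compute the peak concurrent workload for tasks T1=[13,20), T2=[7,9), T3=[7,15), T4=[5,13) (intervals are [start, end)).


Check each time point for overlaps:
  t=7: 3 tasks active (T2, T3, T4)
Max concurrent = 3


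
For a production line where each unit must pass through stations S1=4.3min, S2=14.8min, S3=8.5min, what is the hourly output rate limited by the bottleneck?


Bottleneck = longest station time
Station times: [4.3, 14.8, 8.5]
Max = 14.8 min
Rate = 60 / 14.8
= 4.05 units/hour (bottleneck: 14.8min)


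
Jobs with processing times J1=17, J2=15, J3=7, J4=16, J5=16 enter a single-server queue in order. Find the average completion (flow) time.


Completion times:
  J1: completes at 17
  J2: completes at 32
  J3: completes at 39
  J4: completes at 55
  J5: completes at 71
Sum = 214
Average = 214/5
= 42.80


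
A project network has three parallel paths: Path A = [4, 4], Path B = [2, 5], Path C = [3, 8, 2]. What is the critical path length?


Path A: 4 + 4 = 8
Path B: 2 + 5 = 7
Path C: 3 + 8 + 2 = 13
Critical path = longest = max(8, 7, 13)
= 13 (Path C)


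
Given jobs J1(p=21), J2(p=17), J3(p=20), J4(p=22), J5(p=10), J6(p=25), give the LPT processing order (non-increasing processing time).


LPT: sort by longest processing time first
  J6: p=25
  J4: p=22
  J1: p=21
  J3: p=20
  J2: p=17
  J5: p=10
Order: J6 → J4 → J1 → J3 → J2 → J5


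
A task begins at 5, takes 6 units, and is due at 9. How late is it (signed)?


Completion = 5 + 6 = 11
Lateness = C - d = 11 - 9
= 2


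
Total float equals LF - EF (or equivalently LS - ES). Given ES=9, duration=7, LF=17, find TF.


EF = ES + duration = 9 + 7 = 16
LS = LF - duration = 17 - 7 = 10
Total Float = LF - EF = 17 - 16
(or LS - ES = 10 - 9)
= 1


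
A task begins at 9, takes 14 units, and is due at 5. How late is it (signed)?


Completion = 9 + 14 = 23
Lateness = C - d = 23 - 5
= 18


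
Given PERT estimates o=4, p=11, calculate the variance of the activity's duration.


σ² = ((p - o) / 6)² = (p - o)² / 36
= (11 - 4)² / 36
= 7² / 36
= 49 / 36
= 1.3611


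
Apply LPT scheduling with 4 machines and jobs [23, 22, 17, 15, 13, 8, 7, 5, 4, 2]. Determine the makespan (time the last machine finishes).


Jobs (LPT sorted): [23, 22, 17, 15, 13, 8, 7, 5, 4, 2]
Machines: 4
  J=23 → Machine 1 (load: 0+23=23)
  J=22 → Machine 2 (load: 0+22=22)
  J=17 → Machine 3 (load: 0+17=17)
  J=15 → Machine 4 (load: 0+15=15)
  J=13 → Machine 4 (load: 15+13=28)
  J=8 → Machine 3 (load: 17+8=25)
  J=7 → Machine 2 (load: 22+7=29)
  J=5 → Machine 1 (load: 23+5=28)
  J=4 → Machine 3 (load: 25+4=29)
  J=2 → Machine 1 (load: 28+2=30)
Machine loads: [30, 29, 29, 28]
Makespan = max = 30 time units


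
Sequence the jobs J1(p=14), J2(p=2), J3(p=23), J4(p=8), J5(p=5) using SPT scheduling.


SPT: sort by shortest processing time
  J2: p=2
  J5: p=5
  J4: p=8
  J1: p=14
  J3: p=23
Order: J2 → J5 → J4 → J1 → J3


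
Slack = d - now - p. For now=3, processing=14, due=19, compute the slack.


Slack = due - current_time - processing
= 19 - 3 - 14
= 2


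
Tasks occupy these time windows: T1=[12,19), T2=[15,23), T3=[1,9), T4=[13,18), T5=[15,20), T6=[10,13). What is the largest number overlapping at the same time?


Check each time point for overlaps:
  t=15: 4 tasks active (T1, T2, T4, T5)
Max concurrent = 4


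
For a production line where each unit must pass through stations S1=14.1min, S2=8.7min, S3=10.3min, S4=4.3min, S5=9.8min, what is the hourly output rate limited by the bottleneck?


Bottleneck = longest station time
Station times: [14.1, 8.7, 10.3, 4.3, 9.8]
Max = 14.1 min
Rate = 60 / 14.1
= 4.26 units/hour (bottleneck: 14.1min)


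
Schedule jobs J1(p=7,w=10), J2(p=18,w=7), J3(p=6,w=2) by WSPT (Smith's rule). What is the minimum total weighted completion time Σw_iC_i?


WSPT order (by p/w): J1 → J2 → J3
  J1: C=7, w·C=10×7=70
  J2: C=25, w·C=7×25=175
  J3: C=31, w·C=2×31=62
Σ w·C = 307
= 307


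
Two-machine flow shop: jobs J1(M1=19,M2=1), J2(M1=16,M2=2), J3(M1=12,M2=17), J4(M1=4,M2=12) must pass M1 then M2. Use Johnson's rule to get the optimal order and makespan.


Johnson's rule:
Group 1 (M1≤M2, sort by M1): ['J4', 'J3']
Group 2 (M1>M2, sort desc M2): ['J2', 'J1']
Sequence: J4 → J3 → J2 → J1
Makespan calculation:
  J4: M1 done=4, M2 done=16
  J3: M1 done=16, M2 done=33
  J2: M1 done=32, M2 done=35
  J1: M1 done=51, M2 done=52
= Sequence: J4 → J3 → J2 → J1, Makespan: 52


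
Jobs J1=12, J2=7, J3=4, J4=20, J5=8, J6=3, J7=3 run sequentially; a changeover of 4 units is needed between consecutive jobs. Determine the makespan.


Makespan = Σ processing + (n-1) × setup
= (12 + 7 + 4 + 20 + 8 + 3 + 3) + (7-1)×4
= 57 + 24
= 81 time units


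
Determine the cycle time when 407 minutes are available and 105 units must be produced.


Cycle time = available time / demand
= 407 / 105
= 3.88 min/unit


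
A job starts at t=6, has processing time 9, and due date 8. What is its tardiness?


Completion = start + processing = 6 + 9 = 15
Tardiness = max(0, C - d) = max(0, 15 - 8)
= max(0, 7)
= 7


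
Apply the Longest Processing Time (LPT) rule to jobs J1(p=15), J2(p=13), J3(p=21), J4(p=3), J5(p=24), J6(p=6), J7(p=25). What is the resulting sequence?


LPT: sort by longest processing time first
  J7: p=25
  J5: p=24
  J3: p=21
  J1: p=15
  J2: p=13
  J6: p=6
  J4: p=3
Order: J7 → J5 → J3 → J1 → J2 → J6 → J4


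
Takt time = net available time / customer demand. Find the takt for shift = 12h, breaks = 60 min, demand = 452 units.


Available = 12×60 - 60 = 660 min
Takt time = 660 / 452
= 1.46 min/unit


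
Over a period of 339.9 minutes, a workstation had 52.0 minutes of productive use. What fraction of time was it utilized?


Utilization = busy / total × 100
= 52.0 / 339.9 × 100
= 15.3%


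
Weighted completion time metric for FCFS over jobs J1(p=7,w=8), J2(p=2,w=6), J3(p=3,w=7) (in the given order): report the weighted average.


Completion times:
  J1: C=7, w×C=8×7=56
  J2: C=9, w×C=6×9=54
  J3: C=12, w×C=7×12=84
Sum w×C = 194
Sum w = 21
Weighted avg = 194/21
= 9.24


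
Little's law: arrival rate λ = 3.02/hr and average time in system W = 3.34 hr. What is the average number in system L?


Little's law: L = λ × W
= 3.02 × 3.34
= 10.09


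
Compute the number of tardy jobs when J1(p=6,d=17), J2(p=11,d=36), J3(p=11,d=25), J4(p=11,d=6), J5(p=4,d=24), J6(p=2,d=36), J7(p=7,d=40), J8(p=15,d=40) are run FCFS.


Completion vs due date:
  J1: C=6, d=17 → on time
  J2: C=17, d=36 → on time
  J3: C=28, d=25 → TARDY
  J4: C=39, d=6 → TARDY
  J5: C=43, d=24 → TARDY
  J6: C=45, d=36 → TARDY
  J7: C=52, d=40 → TARDY
  J8: C=67, d=40 → TARDY
Tardy jobs: J3, J4, J5, J6, J7, J8
Count = 6


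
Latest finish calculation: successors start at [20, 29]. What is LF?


LF = min of all successor start times
Successors start at: [20, 29]
LF = min(20, 29)
= 20


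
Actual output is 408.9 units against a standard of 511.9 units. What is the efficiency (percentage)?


Efficiency = (actual / standard) × 100
= (408.9 / 511.9) × 100
= 79.9%


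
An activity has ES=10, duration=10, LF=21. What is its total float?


EF = ES + duration = 10 + 10 = 20
LS = LF - duration = 21 - 10 = 11
Total Float = LF - EF = 21 - 20
(or LS - ES = 11 - 10)
= 1


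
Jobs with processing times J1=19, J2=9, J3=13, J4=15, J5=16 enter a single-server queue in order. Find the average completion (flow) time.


Completion times:
  J1: completes at 19
  J2: completes at 28
  J3: completes at 41
  J4: completes at 56
  J5: completes at 72
Sum = 216
Average = 216/5
= 43.20


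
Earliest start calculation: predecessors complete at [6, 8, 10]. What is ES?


ES = max of all predecessor completion times
Predecessors: [6, 8, 10]
ES = max(6, 8, 10)
= 10


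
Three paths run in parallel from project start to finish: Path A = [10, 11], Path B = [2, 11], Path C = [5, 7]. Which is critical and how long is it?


Path A: 10 + 11 = 21
Path B: 2 + 11 = 13
Path C: 5 + 7 = 12
Critical path = longest = max(21, 13, 12)
= 21 (Path A)


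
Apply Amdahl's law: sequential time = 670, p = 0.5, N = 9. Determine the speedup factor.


Amdahl's law: T_p = T × ((1-p) + p/N)
= 670 × ((1-0.5) + 0.5/9)
= 670 × (0.50 + 0.0556)
= 670 × 0.5556
= 372.22
Speedup = 670/372.22
= 1.80×


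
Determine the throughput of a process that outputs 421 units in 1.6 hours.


Throughput = units / time
= 421 / 1.6
= 263.1 units/hour


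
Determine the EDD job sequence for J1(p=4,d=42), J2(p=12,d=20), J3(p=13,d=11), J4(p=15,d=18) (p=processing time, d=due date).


EDD: sort by earliest due date
  J3: d=11, p=13
  J4: d=18, p=15
  J2: d=20, p=12
  J1: d=42, p=4
Order: J3 → J4 → J2 → J1


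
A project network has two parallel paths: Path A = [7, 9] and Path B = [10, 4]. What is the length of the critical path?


Path A: 7 + 9 = 16
Path B: 10 + 4 = 14
Critical path = longest = max(16, 14)
= 16 (Path A)


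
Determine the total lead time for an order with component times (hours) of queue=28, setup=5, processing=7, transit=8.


Lead time = queue + setup + processing + transit
= 28 + 5 + 7 + 8
= 48 hours


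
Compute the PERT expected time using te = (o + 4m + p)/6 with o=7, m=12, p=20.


te = (o + 4m + p) / 6
= (7 + 4×12 + 20) / 6
= (7 + 48 + 20) / 6
= 75 / 6
= 12.50


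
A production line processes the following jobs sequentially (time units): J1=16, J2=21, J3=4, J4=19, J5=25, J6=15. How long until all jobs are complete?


Sequential makespan: sum all processing times
= 16 + 21 + 4 + 19 + 25 + 15
= 100 time units


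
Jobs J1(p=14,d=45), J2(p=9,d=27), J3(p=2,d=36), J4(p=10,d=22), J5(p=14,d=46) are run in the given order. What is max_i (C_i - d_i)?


Lateness per job (L = C - d):
  J1: C=14, d=45, L=-31
  J2: C=23, d=27, L=-4
  J3: C=25, d=36, L=-11
  J4: C=35, d=22, L=13
  J5: C=49, d=46, L=3
Lmax = max(-31, -4, -11, 13, 3)
= 13


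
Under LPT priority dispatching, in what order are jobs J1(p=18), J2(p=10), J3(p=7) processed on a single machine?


LPT: sort by longest processing time first
  J1: p=18
  J2: p=10
  J3: p=7
Order: J1 → J2 → J3


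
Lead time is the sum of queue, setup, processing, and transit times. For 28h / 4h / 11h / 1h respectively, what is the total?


Lead time = queue + setup + processing + transit
= 28 + 4 + 11 + 1
= 44 hours


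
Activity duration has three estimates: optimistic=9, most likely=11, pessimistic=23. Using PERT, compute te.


te = (o + 4m + p) / 6
= (9 + 4×11 + 23) / 6
= (9 + 44 + 23) / 6
= 76 / 6
= 12.67


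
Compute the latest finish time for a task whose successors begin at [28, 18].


LF = min of all successor start times
Successors start at: [28, 18]
LF = min(28, 18)
= 18


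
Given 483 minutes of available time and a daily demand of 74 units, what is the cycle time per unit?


Cycle time = available time / demand
= 483 / 74
= 6.53 min/unit


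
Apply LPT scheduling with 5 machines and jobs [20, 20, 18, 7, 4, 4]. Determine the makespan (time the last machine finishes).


Jobs (LPT sorted): [20, 20, 18, 7, 4, 4]
Machines: 5
  J=20 → Machine 1 (load: 0+20=20)
  J=20 → Machine 2 (load: 0+20=20)
  J=18 → Machine 3 (load: 0+18=18)
  J=7 → Machine 4 (load: 0+7=7)
  J=4 → Machine 5 (load: 0+4=4)
  J=4 → Machine 5 (load: 4+4=8)
Machine loads: [20, 20, 18, 7, 8]
Makespan = max = 20 time units


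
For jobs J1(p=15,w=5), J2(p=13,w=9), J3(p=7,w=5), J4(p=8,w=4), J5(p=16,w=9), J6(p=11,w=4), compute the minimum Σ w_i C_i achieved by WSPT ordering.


WSPT order (by p/w): J3 → J2 → J5 → J4 → J6 → J1
  J3: C=7, w·C=5×7=35
  J2: C=20, w·C=9×20=180
  J5: C=36, w·C=9×36=324
  J4: C=44, w·C=4×44=176
  J6: C=55, w·C=4×55=220
  J1: C=70, w·C=5×70=350
Σ w·C = 1285
= 1285


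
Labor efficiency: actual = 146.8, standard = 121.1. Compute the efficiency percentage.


Efficiency = (actual / standard) × 100
= (146.8 / 121.1) × 100
= 121.2%


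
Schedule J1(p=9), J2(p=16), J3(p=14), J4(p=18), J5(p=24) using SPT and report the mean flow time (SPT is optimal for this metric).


SPT order: J1 → J3 → J2 → J4 → J5
Completion times:
  J1: C=9
  J3: C=23
  J2: C=39
  J4: C=57
  J5: C=81
Sum = 209, n = 5
Mean flow = 209/5
= 41.80


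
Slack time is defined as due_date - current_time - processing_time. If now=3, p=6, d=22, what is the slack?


Slack = due - current_time - processing
= 22 - 3 - 6
= 13


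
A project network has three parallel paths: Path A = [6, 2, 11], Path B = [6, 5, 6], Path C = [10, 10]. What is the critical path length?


Path A: 6 + 2 + 11 = 19
Path B: 6 + 5 + 6 = 17
Path C: 10 + 10 = 20
Critical path = longest = max(19, 17, 20)
= 20 (Path C)


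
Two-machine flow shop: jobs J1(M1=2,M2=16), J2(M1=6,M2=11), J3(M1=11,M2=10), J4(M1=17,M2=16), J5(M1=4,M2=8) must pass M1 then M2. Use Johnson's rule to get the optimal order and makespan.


Johnson's rule:
Group 1 (M1≤M2, sort by M1): ['J1', 'J5', 'J2']
Group 2 (M1>M2, sort desc M2): ['J4', 'J3']
Sequence: J1 → J5 → J2 → J4 → J3
Makespan calculation:
  J1: M1 done=2, M2 done=18
  J5: M1 done=6, M2 done=26
  J2: M1 done=12, M2 done=37
  J4: M1 done=29, M2 done=53
  J3: M1 done=40, M2 done=63
= Sequence: J1 → J5 → J2 → J4 → J3, Makespan: 63
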